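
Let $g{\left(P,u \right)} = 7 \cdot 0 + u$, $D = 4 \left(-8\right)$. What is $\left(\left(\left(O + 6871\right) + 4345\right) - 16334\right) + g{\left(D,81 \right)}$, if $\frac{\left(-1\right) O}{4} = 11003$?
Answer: $-49049$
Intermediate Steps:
$O = -44012$ ($O = \left(-4\right) 11003 = -44012$)
$D = -32$
$g{\left(P,u \right)} = u$ ($g{\left(P,u \right)} = 0 + u = u$)
$\left(\left(\left(O + 6871\right) + 4345\right) - 16334\right) + g{\left(D,81 \right)} = \left(\left(\left(-44012 + 6871\right) + 4345\right) - 16334\right) + 81 = \left(\left(-37141 + 4345\right) - 16334\right) + 81 = \left(-32796 - 16334\right) + 81 = -49130 + 81 = -49049$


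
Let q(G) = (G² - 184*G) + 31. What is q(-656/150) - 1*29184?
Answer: -159351641/5625 ≈ -28329.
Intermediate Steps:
q(G) = 31 + G² - 184*G
q(-656/150) - 1*29184 = (31 + (-656/150)² - (-120704)/150) - 1*29184 = (31 + (-656*1/150)² - (-120704)/150) - 29184 = (31 + (-328/75)² - 184*(-328/75)) - 29184 = (31 + 107584/5625 + 60352/75) - 29184 = 4808359/5625 - 29184 = -159351641/5625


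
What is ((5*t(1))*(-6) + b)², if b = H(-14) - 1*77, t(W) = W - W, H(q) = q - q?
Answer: 5929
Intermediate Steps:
H(q) = 0
t(W) = 0
b = -77 (b = 0 - 1*77 = 0 - 77 = -77)
((5*t(1))*(-6) + b)² = ((5*0)*(-6) - 77)² = (0*(-6) - 77)² = (0 - 77)² = (-77)² = 5929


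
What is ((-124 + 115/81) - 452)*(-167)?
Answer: 7772347/81 ≈ 95955.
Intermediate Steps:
((-124 + 115/81) - 452)*(-167) = (-9929/81 - 452)*(-167) = -46541/81*(-167) = 7772347/81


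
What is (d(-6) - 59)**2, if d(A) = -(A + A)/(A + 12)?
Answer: 3249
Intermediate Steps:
d(A) = -2*A/(12 + A)
(d(-6) - 59)**2 = (-2*(-6)/(12 - 6) - 59)**2 = (-2*(-6)/6 - 59)**2 = (-2*(-6)*1/6 - 59)**2 = (2 - 59)**2 = (-57)**2 = 3249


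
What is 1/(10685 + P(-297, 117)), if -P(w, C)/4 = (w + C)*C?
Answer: 1/94925 ≈ 1.0535e-5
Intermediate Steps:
P(w, C) = -4*C*(C + w) (P(w, C) = -4*(w + C)*C = -4*(C + w)*C = -4*C*(C + w))
1/(10685 + P(-297, 117)) = 1/(10685 - 4*117*(117 - 297)) = 1/(10685 - 4*117*(-180)) = 1/(10685 + 84240) = 1/94925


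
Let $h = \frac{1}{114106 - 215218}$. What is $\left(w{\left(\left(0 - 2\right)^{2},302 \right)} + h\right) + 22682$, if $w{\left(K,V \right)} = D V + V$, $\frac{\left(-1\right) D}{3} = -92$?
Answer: $\frac{10751845631}{101112} \approx 1.0634 \cdot 10^{5}$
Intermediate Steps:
$D = 276$ ($D = \left(-3\right) \left(-92\right) = 276$)
$w{\left(K,V \right)} = 277 V$ ($w{\left(K,V \right)} = 276 V + V = 277 V$)
$h = - \frac{1}{101112}$ ($h = \frac{1}{-101112} = - \frac{1}{101112} \approx -9.89 \cdot 10^{-6}$)
$\left(w{\left(\left(0 - 2\right)^{2},302 \right)} + h\right) + 22682 = \left(277 \cdot 302 - \frac{1}{101112}\right) + 22682 = \left(83654 - \frac{1}{101112}\right) + 22682 = \frac{8458423247}{101112} + 22682 = \frac{10751845631}{101112}$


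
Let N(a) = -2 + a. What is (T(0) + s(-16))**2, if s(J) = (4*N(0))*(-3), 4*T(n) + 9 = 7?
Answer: 2209/4 ≈ 552.25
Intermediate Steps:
T(n) = -1/2 (T(n) = -9/4 + (1/4)*7 = -9/4 + 7/4 = -1/2)
s(J) = 24 (s(J) = (4*(-2 + 0))*(-3) = (4*(-2))*(-3) = -8*(-3) = 24)
(T(0) + s(-16))**2 = (-1/2 + 24)**2 = (47/2)**2 = 2209/4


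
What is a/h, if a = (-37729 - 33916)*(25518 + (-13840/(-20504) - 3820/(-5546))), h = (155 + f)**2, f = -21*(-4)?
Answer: -12994339387714790/405970314079 ≈ -32008.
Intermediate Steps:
f = 84
h = 57121 (h = (155 + 84)**2 = 239**2 = 57121)
a = -12994339387714790/7107199 (a = -71645*(25518 + (-13840*(-1/20504) - 3820*(-1/5546))) = -71645*(25518 + (1730/2563 + 1910/2773)) = -71645*(25518 + 9692620/7107199) = -71645*181371196702/7107199 = -12994339387714790/7107199 ≈ -1.8283e+9)
a/h = -12994339387714790/7107199/57121 = -12994339387714790/7107199*1/57121 = -12994339387714790/405970314079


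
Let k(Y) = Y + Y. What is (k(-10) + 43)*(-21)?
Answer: -483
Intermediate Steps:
k(Y) = 2*Y
(k(-10) + 43)*(-21) = (2*(-10) + 43)*(-21) = (-20 + 43)*(-21) = 23*(-21) = -483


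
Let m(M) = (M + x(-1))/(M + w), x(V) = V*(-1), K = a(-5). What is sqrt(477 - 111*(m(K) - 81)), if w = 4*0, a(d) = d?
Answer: 4*sqrt(14655)/5 ≈ 96.846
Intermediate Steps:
K = -5
x(V) = -V
w = 0
m(M) = (1 + M)/M (m(M) = (M - 1*(-1))/(M + 0) = (M + 1)/M = (1 + M)/M)
sqrt(477 - 111*(m(K) - 81)) = sqrt(477 - 111*((1 - 5)/(-5) - 81)) = sqrt(477 - 111*(-1/5*(-4) - 81)) = sqrt(477 - 111*(4/5 - 81)) = sqrt(477 - 111*(-401/5)) = sqrt(477 + 44511/5) = sqrt(46896/5) = 4*sqrt(14655)/5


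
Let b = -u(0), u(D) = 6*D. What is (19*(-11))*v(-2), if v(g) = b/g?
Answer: 0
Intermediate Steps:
b = 0 (b = -6*0 = -1*0 = 0)
v(g) = 0 (v(g) = 0/g = 0)
(19*(-11))*v(-2) = (19*(-11))*0 = -209*0 = 0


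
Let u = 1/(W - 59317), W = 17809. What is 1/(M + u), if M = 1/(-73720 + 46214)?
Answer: -570859524/34507 ≈ -16543.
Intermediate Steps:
M = -1/27506 (M = 1/(-27506) = -1/27506 ≈ -3.6356e-5)
u = -1/41508 (u = 1/(17809 - 59317) = 1/(-41508) = -1/41508 ≈ -2.4092e-5)
1/(M + u) = 1/(-1/27506 - 1/41508) = 1/(-34507/570859524) = -570859524/34507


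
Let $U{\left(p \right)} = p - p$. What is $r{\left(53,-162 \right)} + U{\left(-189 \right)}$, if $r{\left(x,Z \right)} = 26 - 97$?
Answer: $-71$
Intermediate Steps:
$r{\left(x,Z \right)} = -71$ ($r{\left(x,Z \right)} = 26 - 97 = -71$)
$U{\left(p \right)} = 0$
$r{\left(53,-162 \right)} + U{\left(-189 \right)} = -71 + 0 = -71$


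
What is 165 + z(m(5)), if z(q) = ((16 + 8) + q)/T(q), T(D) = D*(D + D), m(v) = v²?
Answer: 206299/1250 ≈ 165.04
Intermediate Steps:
T(D) = 2*D² (T(D) = D*(2*D) = 2*D²)
z(q) = (24 + q)/(2*q²) (z(q) = ((16 + 8) + q)/((2*q²)) = (24 + q)*(1/(2*q²)) = (24 + q)/(2*q²))
165 + z(m(5)) = 165 + (24 + 5²)/(2*(5²)²) = 165 + (½)*(24 + 25)/25² = 165 + (½)*(1/625)*49 = 165 + 49/1250 = 206299/1250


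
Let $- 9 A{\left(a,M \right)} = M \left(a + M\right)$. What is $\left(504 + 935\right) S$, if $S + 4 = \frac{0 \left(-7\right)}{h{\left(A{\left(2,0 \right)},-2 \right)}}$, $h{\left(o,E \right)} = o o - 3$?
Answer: $-5756$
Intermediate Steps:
$A{\left(a,M \right)} = - \frac{M \left(M + a\right)}{9}$ ($A{\left(a,M \right)} = - \frac{M \left(a + M\right)}{9} = - \frac{M \left(M + a\right)}{9}$)
$h{\left(o,E \right)} = -3 + o^{2}$ ($h{\left(o,E \right)} = o^{2} - 3 = -3 + o^{2}$)
$S = -4$ ($S = -4 + \frac{0 \left(-7\right)}{-3 + \left(\left(- \frac{1}{9}\right) 0 \left(0 + 2\right)\right)^{2}} = -4 + \frac{0}{-3 + \left(\left(- \frac{1}{9}\right) 0 \cdot 2\right)^{2}} = -4 + \frac{0}{-3 + 0^{2}} = -4 + \frac{0}{-3 + 0} = -4 + \frac{0}{-3} = -4 + 0 \left(- \frac{1}{3}\right) = -4 + 0 = -4$)
$\left(504 + 935\right) S = \left(504 + 935\right) \left(-4\right) = 1439 \left(-4\right) = -5756$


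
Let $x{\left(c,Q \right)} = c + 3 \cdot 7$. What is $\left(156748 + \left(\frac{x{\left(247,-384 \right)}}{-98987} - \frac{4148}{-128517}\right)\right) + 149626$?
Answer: $\frac{3897540979121866}{12721512279} \approx 3.0637 \cdot 10^{5}$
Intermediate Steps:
$x{\left(c,Q \right)} = 21 + c$ ($x{\left(c,Q \right)} = c + 21 = 21 + c$)
$\left(156748 + \left(\frac{x{\left(247,-384 \right)}}{-98987} - \frac{4148}{-128517}\right)\right) + 149626 = \left(156748 + \left(\frac{21 + 247}{-98987} - \frac{4148}{-128517}\right)\right) + 149626 = \left(156748 + \left(268 \left(- \frac{1}{98987}\right) - - \frac{4148}{128517}\right)\right) + 149626 = \left(156748 + \left(- \frac{268}{98987} + \frac{4148}{128517}\right)\right) + 149626 = \left(156748 + \frac{376155520}{12721512279}\right) + 149626 = \frac{1994071982864212}{12721512279} + 149626 = \frac{3897540979121866}{12721512279}$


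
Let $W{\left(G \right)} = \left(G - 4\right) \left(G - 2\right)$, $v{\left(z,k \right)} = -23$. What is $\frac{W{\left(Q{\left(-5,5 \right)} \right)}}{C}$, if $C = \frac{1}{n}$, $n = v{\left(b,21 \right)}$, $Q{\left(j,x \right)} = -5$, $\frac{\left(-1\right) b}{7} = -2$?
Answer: $-1449$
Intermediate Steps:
$b = 14$ ($b = \left(-7\right) \left(-2\right) = 14$)
$n = -23$
$C = - \frac{1}{23}$ ($C = \frac{1}{-23} = - \frac{1}{23} \approx -0.043478$)
$W{\left(G \right)} = \left(-4 + G\right) \left(-2 + G\right)$
$\frac{W{\left(Q{\left(-5,5 \right)} \right)}}{C} = \frac{8 + \left(-5\right)^{2} - -30}{- \frac{1}{23}} = \left(8 + 25 + 30\right) \left(-23\right) = 63 \left(-23\right) = -1449$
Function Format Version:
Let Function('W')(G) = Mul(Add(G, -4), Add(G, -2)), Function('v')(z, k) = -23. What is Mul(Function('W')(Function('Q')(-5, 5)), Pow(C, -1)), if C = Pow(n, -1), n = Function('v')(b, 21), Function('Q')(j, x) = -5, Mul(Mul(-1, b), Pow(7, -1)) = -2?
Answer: -1449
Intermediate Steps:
b = 14 (b = Mul(-7, -2) = 14)
n = -23
C = Rational(-1, 23) (C = Pow(-23, -1) = Rational(-1, 23) ≈ -0.043478)
Function('W')(G) = Mul(Add(-4, G), Add(-2, G))
Mul(Function('W')(Function('Q')(-5, 5)), Pow(C, -1)) = Mul(Add(8, Pow(-5, 2), Mul(-6, -5)), Pow(Rational(-1, 23), -1)) = Mul(Add(8, 25, 30), -23) = Mul(63, -23) = -1449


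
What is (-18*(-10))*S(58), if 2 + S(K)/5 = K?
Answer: 50400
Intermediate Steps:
S(K) = -10 + 5*K
(-18*(-10))*S(58) = (-18*(-10))*(-10 + 5*58) = 180*(-10 + 290) = 180*280 = 50400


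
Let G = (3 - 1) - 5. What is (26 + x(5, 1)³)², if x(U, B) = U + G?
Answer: 1156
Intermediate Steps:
G = -3 (G = 2 - 5 = -3)
x(U, B) = -3 + U (x(U, B) = U - 3 = -3 + U)
(26 + x(5, 1)³)² = (26 + (-3 + 5)³)² = (26 + 2³)² = (26 + 8)² = 34² = 1156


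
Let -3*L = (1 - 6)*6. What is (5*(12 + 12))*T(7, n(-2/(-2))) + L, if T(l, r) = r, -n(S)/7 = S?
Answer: -830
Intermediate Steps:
n(S) = -7*S
L = 10 (L = -(1 - 6)*6/3 = -(-5)*6/3 = -⅓*(-30) = 10)
(5*(12 + 12))*T(7, n(-2/(-2))) + L = (5*(12 + 12))*(-(-14)/(-2)) + 10 = (5*24)*(-(-14)*(-1)/2) + 10 = 120*(-7*1) + 10 = 120*(-7) + 10 = -840 + 10 = -830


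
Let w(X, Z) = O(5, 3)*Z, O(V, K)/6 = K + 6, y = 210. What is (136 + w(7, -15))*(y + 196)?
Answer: -273644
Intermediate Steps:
O(V, K) = 36 + 6*K (O(V, K) = 6*(K + 6) = 6*(6 + K) = 36 + 6*K)
w(X, Z) = 54*Z (w(X, Z) = (36 + 6*3)*Z = (36 + 18)*Z = 54*Z)
(136 + w(7, -15))*(y + 196) = (136 + 54*(-15))*(210 + 196) = (136 - 810)*406 = -674*406 = -273644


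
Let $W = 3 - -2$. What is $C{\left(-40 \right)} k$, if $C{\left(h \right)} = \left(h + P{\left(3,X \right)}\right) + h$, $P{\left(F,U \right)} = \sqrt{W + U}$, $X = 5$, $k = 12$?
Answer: $-960 + 12 \sqrt{10} \approx -922.05$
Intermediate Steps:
$W = 5$ ($W = 3 + 2 = 5$)
$P{\left(F,U \right)} = \sqrt{5 + U}$
$C{\left(h \right)} = \sqrt{10} + 2 h$ ($C{\left(h \right)} = \left(h + \sqrt{5 + 5}\right) + h = \left(h + \sqrt{10}\right) + h = \sqrt{10} + 2 h$)
$C{\left(-40 \right)} k = \left(\sqrt{10} + 2 \left(-40\right)\right) 12 = \left(\sqrt{10} - 80\right) 12 = \left(-80 + \sqrt{10}\right) 12 = -960 + 12 \sqrt{10}$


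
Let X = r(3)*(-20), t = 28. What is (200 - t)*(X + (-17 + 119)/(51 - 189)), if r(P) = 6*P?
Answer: -1427084/23 ≈ -62047.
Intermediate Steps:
X = -360 (X = (6*3)*(-20) = 18*(-20) = -360)
(200 - t)*(X + (-17 + 119)/(51 - 189)) = (200 - 1*28)*(-360 + (-17 + 119)/(51 - 189)) = (200 - 28)*(-360 + 102/(-138)) = 172*(-360 + 102*(-1/138)) = 172*(-360 - 17/23) = 172*(-8297/23) = -1427084/23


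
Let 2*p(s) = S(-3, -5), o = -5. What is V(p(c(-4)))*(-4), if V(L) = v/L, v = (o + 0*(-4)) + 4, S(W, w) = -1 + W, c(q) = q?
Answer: -2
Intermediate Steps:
p(s) = -2 (p(s) = (-1 - 3)/2 = (1/2)*(-4) = -2)
v = -1 (v = (-5 + 0*(-4)) + 4 = (-5 + 0) + 4 = -5 + 4 = -1)
V(L) = -1/L
V(p(c(-4)))*(-4) = -1/(-2)*(-4) = -1*(-1/2)*(-4) = (1/2)*(-4) = -2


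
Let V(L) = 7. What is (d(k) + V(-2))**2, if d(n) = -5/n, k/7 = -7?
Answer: 121104/2401 ≈ 50.439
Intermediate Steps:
k = -49 (k = 7*(-7) = -49)
(d(k) + V(-2))**2 = (-5/(-49) + 7)**2 = (-5*(-1/49) + 7)**2 = (5/49 + 7)**2 = (348/49)**2 = 121104/2401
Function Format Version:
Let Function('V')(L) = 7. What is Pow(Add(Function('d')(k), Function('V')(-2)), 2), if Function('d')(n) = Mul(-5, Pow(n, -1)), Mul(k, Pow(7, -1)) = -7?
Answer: Rational(121104, 2401) ≈ 50.439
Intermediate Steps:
k = -49 (k = Mul(7, -7) = -49)
Pow(Add(Function('d')(k), Function('V')(-2)), 2) = Pow(Add(Mul(-5, Pow(-49, -1)), 7), 2) = Pow(Add(Mul(-5, Rational(-1, 49)), 7), 2) = Pow(Add(Rational(5, 49), 7), 2) = Pow(Rational(348, 49), 2) = Rational(121104, 2401)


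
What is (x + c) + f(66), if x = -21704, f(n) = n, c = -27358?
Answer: -48996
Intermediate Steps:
(x + c) + f(66) = (-21704 - 27358) + 66 = -49062 + 66 = -48996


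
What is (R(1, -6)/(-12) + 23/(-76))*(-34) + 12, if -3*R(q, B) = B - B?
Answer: 847/38 ≈ 22.289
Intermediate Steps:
R(q, B) = 0 (R(q, B) = -(B - B)/3 = -1/3*0 = 0)
(R(1, -6)/(-12) + 23/(-76))*(-34) + 12 = (0/(-12) + 23/(-76))*(-34) + 12 = (0*(-1/12) + 23*(-1/76))*(-34) + 12 = (0 - 23/76)*(-34) + 12 = -23/76*(-34) + 12 = 391/38 + 12 = 847/38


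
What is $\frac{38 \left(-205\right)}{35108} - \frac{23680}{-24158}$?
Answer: $\frac{160791655}{212034766} \approx 0.75833$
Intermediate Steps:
$\frac{38 \left(-205\right)}{35108} - \frac{23680}{-24158} = \left(-7790\right) \frac{1}{35108} - - \frac{11840}{12079} = - \frac{3895}{17554} + \frac{11840}{12079} = \frac{160791655}{212034766}$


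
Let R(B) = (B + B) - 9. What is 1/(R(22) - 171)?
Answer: -1/136 ≈ -0.0073529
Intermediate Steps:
R(B) = -9 + 2*B (R(B) = 2*B - 9 = -9 + 2*B)
1/(R(22) - 171) = 1/((-9 + 2*22) - 171) = 1/((-9 + 44) - 171) = 1/(35 - 171) = 1/(-136) = -1/136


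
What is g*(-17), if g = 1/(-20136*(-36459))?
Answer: -17/734138424 ≈ -2.3156e-8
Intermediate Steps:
g = 1/734138424 (g = -1/20136*(-1/36459) = 1/734138424 ≈ 1.3621e-9)
g*(-17) = (1/734138424)*(-17) = -17/734138424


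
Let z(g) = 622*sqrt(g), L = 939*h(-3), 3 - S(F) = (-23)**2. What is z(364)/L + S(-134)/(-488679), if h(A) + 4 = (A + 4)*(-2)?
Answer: 526/488679 - 622*sqrt(91)/2817 ≈ -2.1052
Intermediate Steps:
S(F) = -526 (S(F) = 3 - 1*(-23)**2 = 3 - 1*529 = 3 - 529 = -526)
h(A) = -12 - 2*A (h(A) = -4 + (A + 4)*(-2) = -4 + (4 + A)*(-2) = -4 + (-8 - 2*A) = -12 - 2*A)
L = -5634 (L = 939*(-12 - 2*(-3)) = 939*(-12 + 6) = 939*(-6) = -5634)
z(364)/L + S(-134)/(-488679) = (622*sqrt(364))/(-5634) - 526/(-488679) = (622*(2*sqrt(91)))*(-1/5634) - 526*(-1/488679) = (1244*sqrt(91))*(-1/5634) + 526/488679 = -622*sqrt(91)/2817 + 526/488679 = 526/488679 - 622*sqrt(91)/2817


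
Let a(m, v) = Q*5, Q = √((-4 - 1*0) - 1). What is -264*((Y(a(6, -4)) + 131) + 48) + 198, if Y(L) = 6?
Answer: -48642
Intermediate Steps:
Q = I*√5 (Q = √((-4 + 0) - 1) = √(-4 - 1) = √(-5) = I*√5 ≈ 2.2361*I)
a(m, v) = 5*I*√5 (a(m, v) = (I*√5)*5 = 5*I*√5)
-264*((Y(a(6, -4)) + 131) + 48) + 198 = -264*((6 + 131) + 48) + 198 = -264*(137 + 48) + 198 = -264*185 + 198 = -48840 + 198 = -48642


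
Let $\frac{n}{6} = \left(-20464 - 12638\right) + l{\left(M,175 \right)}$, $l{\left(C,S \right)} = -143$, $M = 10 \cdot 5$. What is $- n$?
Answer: $199470$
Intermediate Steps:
$M = 50$
$n = -199470$ ($n = 6 \left(\left(-20464 - 12638\right) - 143\right) = 6 \left(-33102 - 143\right) = 6 \left(-33245\right) = -199470$)
$- n = \left(-1\right) \left(-199470\right) = 199470$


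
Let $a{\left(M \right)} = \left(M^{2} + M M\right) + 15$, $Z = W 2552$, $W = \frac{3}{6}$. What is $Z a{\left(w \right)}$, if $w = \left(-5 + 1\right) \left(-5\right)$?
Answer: $1039940$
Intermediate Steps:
$w = 20$ ($w = \left(-4\right) \left(-5\right) = 20$)
$W = \frac{1}{2}$ ($W = 3 \cdot \frac{1}{6} = \frac{1}{2} \approx 0.5$)
$Z = 1276$ ($Z = \frac{1}{2} \cdot 2552 = 1276$)
$a{\left(M \right)} = 15 + 2 M^{2}$ ($a{\left(M \right)} = \left(M^{2} + M^{2}\right) + 15 = 2 M^{2} + 15 = 15 + 2 M^{2}$)
$Z a{\left(w \right)} = 1276 \left(15 + 2 \cdot 20^{2}\right) = 1276 \left(15 + 2 \cdot 400\right) = 1276 \left(15 + 800\right) = 1276 \cdot 815 = 1039940$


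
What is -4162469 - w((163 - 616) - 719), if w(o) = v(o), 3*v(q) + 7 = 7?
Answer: -4162469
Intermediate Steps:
v(q) = 0 (v(q) = -7/3 + (⅓)*7 = -7/3 + 7/3 = 0)
w(o) = 0
-4162469 - w((163 - 616) - 719) = -4162469 - 1*0 = -4162469 + 0 = -4162469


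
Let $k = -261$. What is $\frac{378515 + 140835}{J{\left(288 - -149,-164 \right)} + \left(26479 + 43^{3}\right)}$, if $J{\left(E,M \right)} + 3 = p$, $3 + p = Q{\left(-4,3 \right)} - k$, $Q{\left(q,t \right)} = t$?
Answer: $\frac{259675}{53122} \approx 4.8883$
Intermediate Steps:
$p = 261$ ($p = -3 + \left(3 - -261\right) = -3 + \left(3 + 261\right) = -3 + 264 = 261$)
$J{\left(E,M \right)} = 258$ ($J{\left(E,M \right)} = -3 + 261 = 258$)
$\frac{378515 + 140835}{J{\left(288 - -149,-164 \right)} + \left(26479 + 43^{3}\right)} = \frac{378515 + 140835}{258 + \left(26479 + 43^{3}\right)} = \frac{519350}{258 + \left(26479 + 79507\right)} = \frac{519350}{258 + 105986} = \frac{519350}{106244} = 519350 \cdot \frac{1}{106244} = \frac{259675}{53122}$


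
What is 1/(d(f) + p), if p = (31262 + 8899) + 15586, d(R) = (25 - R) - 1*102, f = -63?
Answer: 1/55733 ≈ 1.7943e-5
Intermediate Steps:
d(R) = -77 - R (d(R) = (25 - R) - 102 = -77 - R)
p = 55747 (p = 40161 + 15586 = 55747)
1/(d(f) + p) = 1/((-77 - 1*(-63)) + 55747) = 1/((-77 + 63) + 55747) = 1/(-14 + 55747) = 1/55733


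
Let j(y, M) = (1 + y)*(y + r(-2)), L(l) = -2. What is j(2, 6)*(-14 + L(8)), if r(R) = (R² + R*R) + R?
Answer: -384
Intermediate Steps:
r(R) = R + 2*R² (r(R) = (R² + R²) + R = 2*R² + R = R + 2*R²)
j(y, M) = (1 + y)*(6 + y) (j(y, M) = (1 + y)*(y - 2*(1 + 2*(-2))) = (1 + y)*(y - 2*(1 - 4)) = (1 + y)*(y - 2*(-3)) = (1 + y)*(y + 6) = (1 + y)*(6 + y))
j(2, 6)*(-14 + L(8)) = (6 + 2² + 7*2)*(-14 - 2) = (6 + 4 + 14)*(-16) = 24*(-16) = -384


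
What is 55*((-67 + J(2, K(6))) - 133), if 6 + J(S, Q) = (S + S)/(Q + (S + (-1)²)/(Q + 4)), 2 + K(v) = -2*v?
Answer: -147490/13 ≈ -11345.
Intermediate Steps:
K(v) = -2 - 2*v
J(S, Q) = -6 + 2*S/(Q + (1 + S)/(4 + Q)) (J(S, Q) = -6 + (S + S)/(Q + (S + (-1)²)/(Q + 4)) = -6 + (2*S)/(Q + (S + 1)/(4 + Q)) = -6 + (2*S)/(Q + (1 + S)/(4 + Q)) = -6 + 2*S/(Q + (1 + S)/(4 + Q)))
55*((-67 + J(2, K(6))) - 133) = 55*((-67 + 2*(-3 + 2 - 12*(-2 - 2*6) - 3*(-2 - 2*6)² + (-2 - 2*6)*2)/(1 + 2 + (-2 - 2*6)² + 4*(-2 - 2*6))) - 133) = 55*((-67 + 2*(-3 + 2 - 12*(-2 - 12) - 3*(-2 - 12)² + (-2 - 12)*2)/(1 + 2 + (-2 - 12)² + 4*(-2 - 12))) - 133) = 55*((-67 + 2*(-3 + 2 - 12*(-14) - 3*(-14)² - 14*2)/(1 + 2 + (-14)² + 4*(-14))) - 133) = 55*((-67 + 2*(-3 + 2 + 168 - 3*196 - 28)/(1 + 2 + 196 - 56)) - 133) = 55*((-67 + 2*(-3 + 2 + 168 - 588 - 28)/143) - 133) = 55*((-67 + 2*(1/143)*(-449)) - 133) = 55*((-67 - 898/143) - 133) = 55*(-10479/143 - 133) = 55*(-29498/143) = -147490/13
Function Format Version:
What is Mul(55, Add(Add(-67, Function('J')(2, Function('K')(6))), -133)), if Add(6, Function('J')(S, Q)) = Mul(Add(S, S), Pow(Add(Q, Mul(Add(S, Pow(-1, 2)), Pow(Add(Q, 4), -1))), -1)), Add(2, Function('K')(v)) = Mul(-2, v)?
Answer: Rational(-147490, 13) ≈ -11345.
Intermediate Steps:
Function('K')(v) = Add(-2, Mul(-2, v))
Function('J')(S, Q) = Add(-6, Mul(2, S, Pow(Add(Q, Mul(Pow(Add(4, Q), -1), Add(1, S))), -1))) (Function('J')(S, Q) = Add(-6, Mul(Add(S, S), Pow(Add(Q, Mul(Add(S, Pow(-1, 2)), Pow(Add(Q, 4), -1))), -1))) = Add(-6, Mul(Mul(2, S), Pow(Add(Q, Mul(Add(S, 1), Pow(Add(4, Q), -1))), -1))) = Add(-6, Mul(Mul(2, S), Pow(Add(Q, Mul(Add(1, S), Pow(Add(4, Q), -1))), -1))) = Add(-6, Mul(Mul(2, S), Pow(Add(Q, Mul(Pow(Add(4, Q), -1), Add(1, S))), -1))) = Add(-6, Mul(2, S, Pow(Add(Q, Mul(Pow(Add(4, Q), -1), Add(1, S))), -1))))
Mul(55, Add(Add(-67, Function('J')(2, Function('K')(6))), -133)) = Mul(55, Add(Add(-67, Mul(2, Pow(Add(1, 2, Pow(Add(-2, Mul(-2, 6)), 2), Mul(4, Add(-2, Mul(-2, 6)))), -1), Add(-3, 2, Mul(-12, Add(-2, Mul(-2, 6))), Mul(-3, Pow(Add(-2, Mul(-2, 6)), 2)), Mul(Add(-2, Mul(-2, 6)), 2)))), -133)) = Mul(55, Add(Add(-67, Mul(2, Pow(Add(1, 2, Pow(Add(-2, -12), 2), Mul(4, Add(-2, -12))), -1), Add(-3, 2, Mul(-12, Add(-2, -12)), Mul(-3, Pow(Add(-2, -12), 2)), Mul(Add(-2, -12), 2)))), -133)) = Mul(55, Add(Add(-67, Mul(2, Pow(Add(1, 2, Pow(-14, 2), Mul(4, -14)), -1), Add(-3, 2, Mul(-12, -14), Mul(-3, Pow(-14, 2)), Mul(-14, 2)))), -133)) = Mul(55, Add(Add(-67, Mul(2, Pow(Add(1, 2, 196, -56), -1), Add(-3, 2, 168, Mul(-3, 196), -28))), -133)) = Mul(55, Add(Add(-67, Mul(2, Pow(143, -1), Add(-3, 2, 168, -588, -28))), -133)) = Mul(55, Add(Add(-67, Mul(2, Rational(1, 143), -449)), -133)) = Mul(55, Add(Add(-67, Rational(-898, 143)), -133)) = Mul(55, Add(Rational(-10479, 143), -133)) = Mul(55, Rational(-29498, 143)) = Rational(-147490, 13)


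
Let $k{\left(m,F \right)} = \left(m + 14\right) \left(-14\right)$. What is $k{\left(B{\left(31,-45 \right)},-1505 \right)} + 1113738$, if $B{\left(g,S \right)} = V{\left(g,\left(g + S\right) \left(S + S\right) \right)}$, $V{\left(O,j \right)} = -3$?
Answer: $1113584$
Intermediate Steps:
$B{\left(g,S \right)} = -3$
$k{\left(m,F \right)} = -196 - 14 m$ ($k{\left(m,F \right)} = \left(14 + m\right) \left(-14\right) = -196 - 14 m$)
$k{\left(B{\left(31,-45 \right)},-1505 \right)} + 1113738 = \left(-196 - -42\right) + 1113738 = \left(-196 + 42\right) + 1113738 = -154 + 1113738 = 1113584$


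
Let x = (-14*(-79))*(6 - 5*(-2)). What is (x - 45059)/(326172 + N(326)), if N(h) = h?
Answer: -27363/326498 ≈ -0.083808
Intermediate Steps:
x = 17696 (x = 1106*(6 + 10) = 1106*16 = 17696)
(x - 45059)/(326172 + N(326)) = (17696 - 45059)/(326172 + 326) = -27363/326498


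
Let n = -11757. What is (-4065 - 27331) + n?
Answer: -43153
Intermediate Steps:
(-4065 - 27331) + n = (-4065 - 27331) - 11757 = -31396 - 11757 = -43153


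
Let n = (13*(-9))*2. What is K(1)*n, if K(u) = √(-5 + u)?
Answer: -468*I ≈ -468.0*I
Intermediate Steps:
n = -234 (n = -117*2 = -234)
K(1)*n = √(-5 + 1)*(-234) = √(-4)*(-234) = (2*I)*(-234) = -468*I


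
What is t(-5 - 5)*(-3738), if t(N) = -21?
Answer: 78498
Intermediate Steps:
t(-5 - 5)*(-3738) = -21*(-3738) = 78498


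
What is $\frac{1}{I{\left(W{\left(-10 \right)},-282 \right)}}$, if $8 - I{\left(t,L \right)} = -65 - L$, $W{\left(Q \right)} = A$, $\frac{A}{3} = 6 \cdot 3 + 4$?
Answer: $- \frac{1}{209} \approx -0.0047847$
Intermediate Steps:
$A = 66$ ($A = 3 \left(6 \cdot 3 + 4\right) = 3 \left(18 + 4\right) = 3 \cdot 22 = 66$)
$W{\left(Q \right)} = 66$
$I{\left(t,L \right)} = 73 + L$ ($I{\left(t,L \right)} = 8 - \left(-65 - L\right) = 8 + \left(65 + L\right) = 73 + L$)
$\frac{1}{I{\left(W{\left(-10 \right)},-282 \right)}} = \frac{1}{73 - 282} = \frac{1}{-209} = - \frac{1}{209}$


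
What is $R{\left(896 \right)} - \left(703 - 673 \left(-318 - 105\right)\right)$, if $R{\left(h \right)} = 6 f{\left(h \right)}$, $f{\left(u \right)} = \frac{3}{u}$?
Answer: $- \frac{127851127}{448} \approx -2.8538 \cdot 10^{5}$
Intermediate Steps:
$R{\left(h \right)} = \frac{18}{h}$ ($R{\left(h \right)} = 6 \frac{3}{h} = \frac{18}{h}$)
$R{\left(896 \right)} - \left(703 - 673 \left(-318 - 105\right)\right) = \frac{18}{896} - \left(703 - 673 \left(-318 - 105\right)\right) = 18 \cdot \frac{1}{896} - \left(703 - -284679\right) = \frac{9}{448} - \left(703 + 284679\right) = \frac{9}{448} - 285382 = - \frac{127851127}{448}$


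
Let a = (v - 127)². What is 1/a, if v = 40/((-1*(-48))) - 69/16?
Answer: 2304/39225169 ≈ 5.8738e-5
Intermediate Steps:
v = -167/48 (v = 40/48 - 69*1/16 = 40*(1/48) - 69/16 = ⅚ - 69/16 = -167/48 ≈ -3.4792)
a = 39225169/2304 (a = (-167/48 - 127)² = (-6263/48)² = 39225169/2304 ≈ 17025.)
1/a = 1/(39225169/2304) = 2304/39225169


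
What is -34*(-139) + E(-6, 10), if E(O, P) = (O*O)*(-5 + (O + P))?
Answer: 4690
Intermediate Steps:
E(O, P) = O²*(-5 + O + P)
-34*(-139) + E(-6, 10) = -34*(-139) + (-6)²*(-5 - 6 + 10) = 4726 + 36*(-1) = 4726 - 36 = 4690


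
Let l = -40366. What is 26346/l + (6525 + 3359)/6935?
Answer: 108134017/139969105 ≈ 0.77256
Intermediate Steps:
26346/l + (6525 + 3359)/6935 = 26346/(-40366) + (6525 + 3359)/6935 = 26346*(-1/40366) + 9884*(1/6935) = -13173/20183 + 9884/6935 = 108134017/139969105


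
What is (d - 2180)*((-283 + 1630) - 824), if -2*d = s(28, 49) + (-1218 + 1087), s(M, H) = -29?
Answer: -1098300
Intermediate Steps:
d = 80 (d = -(-29 + (-1218 + 1087))/2 = -(-29 - 131)/2 = -1/2*(-160) = 80)
(d - 2180)*((-283 + 1630) - 824) = (80 - 2180)*((-283 + 1630) - 824) = -2100*(1347 - 824) = -2100*523 = -1098300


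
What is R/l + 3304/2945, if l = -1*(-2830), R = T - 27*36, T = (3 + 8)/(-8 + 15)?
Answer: 9089371/11668090 ≈ 0.77899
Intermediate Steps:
T = 11/7 ≈ 1.5714
R = -6793/7 (R = 11/7 - 27*36 = 11/7 - 972 = -6793/7 ≈ -970.43)
l = 2830
R/l + 3304/2945 = -6793/7/2830 + 3304/2945 = -6793/7*1/2830 + 3304*(1/2945) = -6793/19810 + 3304/2945 = 9089371/11668090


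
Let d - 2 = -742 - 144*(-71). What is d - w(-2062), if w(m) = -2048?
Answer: 11532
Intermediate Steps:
d = 9484 (d = 2 + (-742 - 144*(-71)) = 2 + (-742 + 10224) = 2 + 9482 = 9484)
d - w(-2062) = 9484 - 1*(-2048) = 9484 + 2048 = 11532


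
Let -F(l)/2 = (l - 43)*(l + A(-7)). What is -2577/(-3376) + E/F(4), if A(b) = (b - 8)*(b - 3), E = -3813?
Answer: 1506853/3379376 ≈ 0.44590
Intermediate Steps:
A(b) = (-8 + b)*(-3 + b)
F(l) = -2*(-43 + l)*(150 + l) (F(l) = -2*(l - 43)*(l + (24 + (-7)**2 - 11*(-7))) = -2*(-43 + l)*(l + (24 + 49 + 77)) = -2*(-43 + l)*(l + 150) = -2*(-43 + l)*(150 + l))
-2577/(-3376) + E/F(4) = -2577/(-3376) - 3813/(12900 - 214*4 - 2*4**2) = -2577*(-1/3376) - 3813/(12900 - 856 - 2*16) = 2577/3376 - 3813/(12900 - 856 - 32) = 2577/3376 - 3813/12012 = 2577/3376 - 3813*1/12012 = 2577/3376 - 1271/4004 = 1506853/3379376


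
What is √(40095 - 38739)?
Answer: 2*√339 ≈ 36.824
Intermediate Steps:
√(40095 - 38739) = √1356 = 2*√339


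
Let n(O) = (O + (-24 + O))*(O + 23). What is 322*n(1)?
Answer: -170016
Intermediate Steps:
n(O) = (-24 + 2*O)*(23 + O)
322*n(1) = 322*(-552 + 2*1**2 + 22*1) = 322*(-552 + 2*1 + 22) = 322*(-552 + 2 + 22) = 322*(-528) = -170016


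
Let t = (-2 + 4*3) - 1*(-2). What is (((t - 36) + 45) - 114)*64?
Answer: -5952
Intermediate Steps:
t = 12 (t = (-2 + 12) + 2 = 10 + 2 = 12)
(((t - 36) + 45) - 114)*64 = (((12 - 36) + 45) - 114)*64 = ((-24 + 45) - 114)*64 = (21 - 114)*64 = -93*64 = -5952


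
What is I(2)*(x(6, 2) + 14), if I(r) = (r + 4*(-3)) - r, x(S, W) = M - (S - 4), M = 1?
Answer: -156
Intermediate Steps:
x(S, W) = 5 - S (x(S, W) = 1 - (S - 4) = 1 - (-4 + S) = 1 + (4 - S) = 5 - S)
I(r) = -12 (I(r) = (r - 12) - r = (-12 + r) - r = -12)
I(2)*(x(6, 2) + 14) = -12*((5 - 1*6) + 14) = -12*((5 - 6) + 14) = -12*(-1 + 14) = -12*13 = -156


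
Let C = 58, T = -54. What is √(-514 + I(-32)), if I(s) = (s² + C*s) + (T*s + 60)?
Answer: √442 ≈ 21.024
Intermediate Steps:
I(s) = 60 + s² + 4*s (I(s) = (s² + 58*s) + (-54*s + 60) = (s² + 58*s) + (60 - 54*s) = 60 + s² + 4*s)
√(-514 + I(-32)) = √(-514 + (60 + (-32)² + 4*(-32))) = √(-514 + (60 + 1024 - 128)) = √(-514 + 956) = √442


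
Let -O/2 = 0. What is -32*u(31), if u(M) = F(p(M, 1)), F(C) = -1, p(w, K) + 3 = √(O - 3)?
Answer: 32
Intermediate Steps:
O = 0 (O = -2*0 = 0)
p(w, K) = -3 + I*√3 (p(w, K) = -3 + √(0 - 3) = -3 + √(-3) = -3 + I*√3)
u(M) = -1
-32*u(31) = -32*(-1) = 32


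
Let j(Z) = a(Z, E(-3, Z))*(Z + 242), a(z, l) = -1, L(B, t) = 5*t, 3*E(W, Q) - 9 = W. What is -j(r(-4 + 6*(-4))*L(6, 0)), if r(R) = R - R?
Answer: 242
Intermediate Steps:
E(W, Q) = 3 + W/3
r(R) = 0
j(Z) = -242 - Z (j(Z) = -(Z + 242) = -(242 + Z) = -242 - Z)
-j(r(-4 + 6*(-4))*L(6, 0)) = -(-242 - 0*5*0) = -(-242 - 0*0) = -(-242 - 1*0) = -(-242 + 0) = -1*(-242) = 242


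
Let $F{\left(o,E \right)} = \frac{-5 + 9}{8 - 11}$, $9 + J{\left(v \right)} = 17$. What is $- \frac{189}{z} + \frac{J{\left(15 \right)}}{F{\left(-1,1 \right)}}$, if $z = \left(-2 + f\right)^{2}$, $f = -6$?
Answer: $- \frac{573}{64} \approx -8.9531$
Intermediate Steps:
$J{\left(v \right)} = 8$ ($J{\left(v \right)} = -9 + 17 = 8$)
$z = 64$ ($z = \left(-2 - 6\right)^{2} = \left(-8\right)^{2} = 64$)
$F{\left(o,E \right)} = - \frac{4}{3}$ ($F{\left(o,E \right)} = \frac{4}{-3} = 4 \left(- \frac{1}{3}\right) = - \frac{4}{3}$)
$- \frac{189}{z} + \frac{J{\left(15 \right)}}{F{\left(-1,1 \right)}} = - \frac{189}{64} + \frac{8}{- \frac{4}{3}} = \left(-189\right) \frac{1}{64} + 8 \left(- \frac{3}{4}\right) = - \frac{189}{64} - 6 = - \frac{573}{64}$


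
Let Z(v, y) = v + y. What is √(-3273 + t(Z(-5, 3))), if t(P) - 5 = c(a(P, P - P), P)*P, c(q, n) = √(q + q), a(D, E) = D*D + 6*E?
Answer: 2*√(-817 - √2) ≈ 57.216*I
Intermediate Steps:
a(D, E) = D² + 6*E
c(q, n) = √2*√q (c(q, n) = √(2*q) = √2*√q)
t(P) = 5 + P*√2*√(P²) (t(P) = 5 + (√2*√(P² + 6*(P - P)))*P = 5 + (√2*√(P² + 6*0))*P = 5 + (√2*√(P² + 0))*P = 5 + (√2*√(P²))*P = 5 + P*√2*√(P²))
√(-3273 + t(Z(-5, 3))) = √(-3273 + (5 + (-5 + 3)*√2*√((-5 + 3)²))) = √(-3273 + (5 - 2*√2*√((-2)²))) = √(-3273 + (5 - 2*√2*√4)) = √(-3273 + (5 - 2*√2*2)) = √(-3273 + (5 - 4*√2)) = √(-3268 - 4*√2)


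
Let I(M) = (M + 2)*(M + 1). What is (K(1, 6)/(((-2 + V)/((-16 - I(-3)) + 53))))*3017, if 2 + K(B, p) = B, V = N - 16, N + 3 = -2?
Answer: 105595/23 ≈ 4591.1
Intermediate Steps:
N = -5 (N = -3 - 2 = -5)
I(M) = (1 + M)*(2 + M) (I(M) = (2 + M)*(1 + M) = (1 + M)*(2 + M))
V = -21 (V = -5 - 16 = -21)
K(B, p) = -2 + B
(K(1, 6)/(((-2 + V)/((-16 - I(-3)) + 53))))*3017 = ((-2 + 1)/(((-2 - 21)/((-16 - (2 + (-3)² + 3*(-3))) + 53))))*3017 = -1/((-23/((-16 - (2 + 9 - 9)) + 53)))*3017 = -1/((-23/((-16 - 1*2) + 53)))*3017 = -1/((-23/((-16 - 2) + 53)))*3017 = -1/((-23/(-18 + 53)))*3017 = -1/((-23/35))*3017 = -1/((-23*1/35))*3017 = -1/(-23/35)*3017 = -1*(-35/23)*3017 = (35/23)*3017 = 105595/23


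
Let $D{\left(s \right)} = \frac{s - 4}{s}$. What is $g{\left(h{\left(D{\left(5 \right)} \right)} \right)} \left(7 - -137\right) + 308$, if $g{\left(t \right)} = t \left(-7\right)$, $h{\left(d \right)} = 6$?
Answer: $-5740$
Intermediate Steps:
$D{\left(s \right)} = \frac{-4 + s}{s}$ ($D{\left(s \right)} = \frac{s - 4}{s} = \frac{-4 + s}{s}$)
$g{\left(t \right)} = - 7 t$
$g{\left(h{\left(D{\left(5 \right)} \right)} \right)} \left(7 - -137\right) + 308 = \left(-7\right) 6 \left(7 - -137\right) + 308 = - 42 \left(7 + 137\right) + 308 = \left(-42\right) 144 + 308 = -6048 + 308 = -5740$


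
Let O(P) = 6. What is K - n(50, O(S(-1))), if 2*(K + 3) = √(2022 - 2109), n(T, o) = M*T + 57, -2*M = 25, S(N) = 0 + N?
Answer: 565 + I*√87/2 ≈ 565.0 + 4.6637*I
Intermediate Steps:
S(N) = N
M = -25/2 (M = -½*25 = -25/2 ≈ -12.500)
n(T, o) = 57 - 25*T/2 (n(T, o) = -25*T/2 + 57 = 57 - 25*T/2)
K = -3 + I*√87/2 (K = -3 + √(2022 - 2109)/2 = -3 + √(-87)/2 = -3 + (I*√87)/2 = -3 + I*√87/2 ≈ -3.0 + 4.6637*I)
K - n(50, O(S(-1))) = (-3 + I*√87/2) - (57 - 25/2*50) = (-3 + I*√87/2) - (57 - 625) = (-3 + I*√87/2) - 1*(-568) = (-3 + I*√87/2) + 568 = 565 + I*√87/2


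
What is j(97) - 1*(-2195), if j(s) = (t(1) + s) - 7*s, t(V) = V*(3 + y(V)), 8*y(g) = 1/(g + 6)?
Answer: 90497/56 ≈ 1616.0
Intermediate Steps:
y(g) = 1/(8*(6 + g)) (y(g) = 1/(8*(g + 6)) = 1/(8*(6 + g)))
t(V) = V*(3 + 1/(8*(6 + V)))
j(s) = 169/56 - 6*s (j(s) = ((⅛)*1*(145 + 24*1)/(6 + 1) + s) - 7*s = ((⅛)*1*(145 + 24)/7 + s) - 7*s = ((⅛)*1*(⅐)*169 + s) - 7*s = (169/56 + s) - 7*s = 169/56 - 6*s)
j(97) - 1*(-2195) = (169/56 - 6*97) - 1*(-2195) = (169/56 - 582) + 2195 = -32423/56 + 2195 = 90497/56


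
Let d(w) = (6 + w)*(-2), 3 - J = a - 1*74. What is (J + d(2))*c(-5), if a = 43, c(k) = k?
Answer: -90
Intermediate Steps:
J = 34 (J = 3 - (43 - 1*74) = 3 - (43 - 74) = 3 - 1*(-31) = 3 + 31 = 34)
d(w) = -12 - 2*w
(J + d(2))*c(-5) = (34 + (-12 - 2*2))*(-5) = (34 + (-12 - 4))*(-5) = (34 - 16)*(-5) = 18*(-5) = -90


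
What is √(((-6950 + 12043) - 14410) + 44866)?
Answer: √35549 ≈ 188.54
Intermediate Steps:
√(((-6950 + 12043) - 14410) + 44866) = √((5093 - 14410) + 44866) = √(-9317 + 44866) = √35549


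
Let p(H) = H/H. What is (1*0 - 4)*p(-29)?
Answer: -4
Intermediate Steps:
p(H) = 1
(1*0 - 4)*p(-29) = (1*0 - 4)*1 = (0 - 4)*1 = -4*1 = -4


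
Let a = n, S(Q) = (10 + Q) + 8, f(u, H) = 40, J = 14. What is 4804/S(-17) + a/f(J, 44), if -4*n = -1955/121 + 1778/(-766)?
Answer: 17810969927/3707440 ≈ 4804.1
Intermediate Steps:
S(Q) = 18 + Q
n = 428167/92686 (n = -(-1955/121 + 1778/(-766))/4 = -(-1955*1/121 + 1778*(-1/766))/4 = -(-1955/121 - 889/383)/4 = -1/4*(-856334/46343) = 428167/92686 ≈ 4.6195)
a = 428167/92686 ≈ 4.6195
4804/S(-17) + a/f(J, 44) = 4804/(18 - 17) + (428167/92686)/40 = 4804/1 + (428167/92686)*(1/40) = 4804*1 + 428167/3707440 = 4804 + 428167/3707440 = 17810969927/3707440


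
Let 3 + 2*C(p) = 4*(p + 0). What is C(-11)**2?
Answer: 2209/4 ≈ 552.25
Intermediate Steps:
C(p) = -3/2 + 2*p (C(p) = -3/2 + (4*(p + 0))/2 = -3/2 + (4*p)/2 = -3/2 + 2*p)
C(-11)**2 = (-3/2 + 2*(-11))**2 = (-3/2 - 22)**2 = (-47/2)**2 = 2209/4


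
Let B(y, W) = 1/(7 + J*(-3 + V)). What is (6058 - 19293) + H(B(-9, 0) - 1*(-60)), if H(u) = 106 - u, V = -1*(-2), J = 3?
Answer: -52757/4 ≈ -13189.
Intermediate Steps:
V = 2
B(y, W) = ¼ (B(y, W) = 1/(7 + 3*(-3 + 2)) = 1/(7 + 3*(-1)) = 1/(7 - 3) = 1/4 = ¼)
(6058 - 19293) + H(B(-9, 0) - 1*(-60)) = (6058 - 19293) + (106 - (¼ - 1*(-60))) = -13235 + (106 - (¼ + 60)) = -13235 + (106 - 1*241/4) = -13235 + (106 - 241/4) = -13235 + 183/4 = -52757/4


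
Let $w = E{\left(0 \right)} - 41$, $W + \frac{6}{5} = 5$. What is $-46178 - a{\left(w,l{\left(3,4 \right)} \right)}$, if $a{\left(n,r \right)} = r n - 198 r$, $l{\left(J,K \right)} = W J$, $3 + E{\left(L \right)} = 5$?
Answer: $- \frac{217381}{5} \approx -43476.0$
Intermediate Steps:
$W = \frac{19}{5}$ ($W = - \frac{6}{5} + 5 = \frac{19}{5} \approx 3.8$)
$E{\left(L \right)} = 2$ ($E{\left(L \right)} = -3 + 5 = 2$)
$l{\left(J,K \right)} = \frac{19 J}{5}$
$w = -39$ ($w = 2 - 41 = -39$)
$a{\left(n,r \right)} = - 198 r + n r$ ($a{\left(n,r \right)} = n r - 198 r = - 198 r + n r$)
$-46178 - a{\left(w,l{\left(3,4 \right)} \right)} = -46178 - \frac{19}{5} \cdot 3 \left(-198 - 39\right) = -46178 - \frac{57}{5} \left(-237\right) = -46178 - - \frac{13509}{5} = -46178 + \frac{13509}{5} = - \frac{217381}{5}$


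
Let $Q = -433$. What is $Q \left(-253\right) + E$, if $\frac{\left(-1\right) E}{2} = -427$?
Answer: $110403$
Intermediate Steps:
$E = 854$ ($E = \left(-2\right) \left(-427\right) = 854$)
$Q \left(-253\right) + E = \left(-433\right) \left(-253\right) + 854 = 109549 + 854 = 110403$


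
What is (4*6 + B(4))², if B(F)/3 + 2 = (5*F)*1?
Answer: 6084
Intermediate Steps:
B(F) = -6 + 15*F (B(F) = -6 + 3*((5*F)*1) = -6 + 3*(5*F) = -6 + 15*F)
(4*6 + B(4))² = (4*6 + (-6 + 15*4))² = (24 + (-6 + 60))² = (24 + 54)² = 78² = 6084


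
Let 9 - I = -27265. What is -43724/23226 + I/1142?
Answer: 145883279/6631023 ≈ 22.000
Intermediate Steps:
I = 27274 (I = 9 - 1*(-27265) = 9 + 27265 = 27274)
-43724/23226 + I/1142 = -43724/23226 + 27274/1142 = -43724*1/23226 + 27274*(1/1142) = -21862/11613 + 13637/571 = 145883279/6631023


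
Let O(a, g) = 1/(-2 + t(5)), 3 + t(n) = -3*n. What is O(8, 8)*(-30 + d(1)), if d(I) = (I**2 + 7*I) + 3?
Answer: 19/20 ≈ 0.95000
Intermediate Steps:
d(I) = 3 + I**2 + 7*I
t(n) = -3 - 3*n
O(a, g) = -1/20 (O(a, g) = 1/(-2 + (-3 - 3*5)) = 1/(-2 + (-3 - 15)) = 1/(-2 - 18) = 1/(-20) = -1/20)
O(8, 8)*(-30 + d(1)) = -(-30 + (3 + 1**2 + 7*1))/20 = -(-30 + (3 + 1 + 7))/20 = -(-30 + 11)/20 = -1/20*(-19) = 19/20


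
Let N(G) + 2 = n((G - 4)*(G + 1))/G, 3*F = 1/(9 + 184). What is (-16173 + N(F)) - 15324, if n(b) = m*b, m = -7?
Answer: -8839021/579 ≈ -15266.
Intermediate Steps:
F = 1/579 (F = 1/(3*(9 + 184)) = (1/3)/193 = (1/3)*(1/193) = 1/579 ≈ 0.0017271)
n(b) = -7*b
N(G) = -2 - 7*(1 + G)*(-4 + G)/G (N(G) = -2 + (-7*(G - 4)*(G + 1))/G = -2 + (-7*(-4 + G)*(1 + G))/G = -2 + (-7*(1 + G)*(-4 + G))/G = -2 - 7*(1 + G)*(-4 + G)/G)
(-16173 + N(F)) - 15324 = (-16173 + (19 - 7*1/579 + 28/(1/579))) - 15324 = (-16173 + (19 - 7/579 + 28*579)) - 15324 = (-16173 + (19 - 7/579 + 16212)) - 15324 = (-16173 + 9397742/579) - 15324 = 33575/579 - 15324 = -8839021/579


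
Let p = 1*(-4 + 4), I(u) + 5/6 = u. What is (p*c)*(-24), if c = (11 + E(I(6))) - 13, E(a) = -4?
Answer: 0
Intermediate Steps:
I(u) = -5/6 + u
p = 0 (p = 1*0 = 0)
c = -6 (c = (11 - 4) - 13 = 7 - 13 = -6)
(p*c)*(-24) = (0*(-6))*(-24) = 0*(-24) = 0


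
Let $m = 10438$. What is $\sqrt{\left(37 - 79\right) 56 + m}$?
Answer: $\sqrt{8086} \approx 89.922$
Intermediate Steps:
$\sqrt{\left(37 - 79\right) 56 + m} = \sqrt{\left(37 - 79\right) 56 + 10438} = \sqrt{\left(-42\right) 56 + 10438} = \sqrt{-2352 + 10438} = \sqrt{8086}$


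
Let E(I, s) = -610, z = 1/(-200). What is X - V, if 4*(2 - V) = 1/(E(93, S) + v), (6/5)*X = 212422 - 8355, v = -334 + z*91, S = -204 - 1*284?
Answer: 192729831493/1133346 ≈ 1.7005e+5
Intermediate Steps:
z = -1/200 ≈ -0.0050000
S = -488 (S = -204 - 284 = -488)
v = -66891/200 (v = -334 - 1/200*91 = -334 - 91/200 = -66891/200 ≈ -334.46)
X = 1020335/6 (X = 5*(212422 - 8355)/6 = (⅚)*204067 = 1020335/6 ≈ 1.7006e+5)
V = 377832/188891 (V = 2 - 1/(4*(-610 - 66891/200)) = 2 - 1/(4*(-188891/200)) = 2 - ¼*(-200/188891) = 2 + 50/188891 = 377832/188891 ≈ 2.0003)
X - V = 1020335/6 - 1*377832/188891 = 1020335/6 - 377832/188891 = 192729831493/1133346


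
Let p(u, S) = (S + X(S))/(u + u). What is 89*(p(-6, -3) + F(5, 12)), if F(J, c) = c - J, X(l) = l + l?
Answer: 2759/4 ≈ 689.75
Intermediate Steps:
X(l) = 2*l
p(u, S) = 3*S/(2*u) (p(u, S) = (S + 2*S)/(u + u) = (3*S)/((2*u)) = (3*S)*(1/(2*u)) = 3*S/(2*u))
89*(p(-6, -3) + F(5, 12)) = 89*((3/2)*(-3)/(-6) + (12 - 1*5)) = 89*((3/2)*(-3)*(-⅙) + (12 - 5)) = 89*(¾ + 7) = 89*(31/4) = 2759/4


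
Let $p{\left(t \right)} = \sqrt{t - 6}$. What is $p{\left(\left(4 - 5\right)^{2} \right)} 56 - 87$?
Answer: $-87 + 56 i \sqrt{5} \approx -87.0 + 125.22 i$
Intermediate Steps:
$p{\left(t \right)} = \sqrt{-6 + t}$
$p{\left(\left(4 - 5\right)^{2} \right)} 56 - 87 = \sqrt{-6 + \left(4 - 5\right)^{2}} \cdot 56 - 87 = \sqrt{-6 + \left(-1\right)^{2}} \cdot 56 - 87 = \sqrt{-6 + 1} \cdot 56 - 87 = \sqrt{-5} \cdot 56 - 87 = i \sqrt{5} \cdot 56 - 87 = 56 i \sqrt{5} - 87 = -87 + 56 i \sqrt{5}$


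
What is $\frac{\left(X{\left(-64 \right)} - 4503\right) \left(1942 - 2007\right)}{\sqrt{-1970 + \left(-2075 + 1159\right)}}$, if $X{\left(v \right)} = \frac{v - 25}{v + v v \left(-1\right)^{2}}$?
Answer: $- \frac{90780925 i \sqrt{2886}}{895104} \approx - 5448.4 i$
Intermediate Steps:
$X{\left(v \right)} = \frac{-25 + v}{v + v^{2}}$ ($X{\left(v \right)} = \frac{-25 + v}{v + v^{2} \cdot 1} = \frac{-25 + v}{v + v^{2}}$)
$\frac{\left(X{\left(-64 \right)} - 4503\right) \left(1942 - 2007\right)}{\sqrt{-1970 + \left(-2075 + 1159\right)}} = \frac{\left(\frac{-25 - 64}{\left(-64\right) \left(1 - 64\right)} - 4503\right) \left(1942 - 2007\right)}{\sqrt{-1970 + \left(-2075 + 1159\right)}} = \frac{\left(\left(- \frac{1}{64}\right) \frac{1}{-63} \left(-89\right) - 4503\right) \left(-65\right)}{\sqrt{-1970 - 916}} = \frac{\left(\left(- \frac{1}{64}\right) \left(- \frac{1}{63}\right) \left(-89\right) - 4503\right) \left(-65\right)}{\sqrt{-2886}} = \frac{\left(- \frac{89}{4032} - 4503\right) \left(-65\right)}{i \sqrt{2886}} = \left(- \frac{18156185}{4032}\right) \left(-65\right) \left(- \frac{i \sqrt{2886}}{2886}\right) = \frac{1180152025 \left(- \frac{i \sqrt{2886}}{2886}\right)}{4032} = - \frac{90780925 i \sqrt{2886}}{895104}$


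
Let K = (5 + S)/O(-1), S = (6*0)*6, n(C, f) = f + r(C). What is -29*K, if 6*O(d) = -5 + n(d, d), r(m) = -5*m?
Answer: 870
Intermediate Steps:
n(C, f) = f - 5*C
S = 0 (S = 0*6 = 0)
O(d) = -5/6 - 2*d/3 (O(d) = (-5 + (d - 5*d))/6 = (-5 - 4*d)/6 = -5/6 - 2*d/3)
K = -30 (K = (5 + 0)/(-5/6 - 2/3*(-1)) = 5/(-5/6 + 2/3) = 5/(-1/6) = -6*5 = -30)
-29*K = -29*(-30) = 870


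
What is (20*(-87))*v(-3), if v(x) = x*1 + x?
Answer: 10440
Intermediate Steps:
v(x) = 2*x (v(x) = x + x = 2*x)
(20*(-87))*v(-3) = (20*(-87))*(2*(-3)) = -1740*(-6) = 10440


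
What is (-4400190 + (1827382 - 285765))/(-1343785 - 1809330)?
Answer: 2858573/3153115 ≈ 0.90659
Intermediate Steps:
(-4400190 + (1827382 - 285765))/(-1343785 - 1809330) = (-4400190 + 1541617)/(-3153115) = -2858573*(-1/3153115) = 2858573/3153115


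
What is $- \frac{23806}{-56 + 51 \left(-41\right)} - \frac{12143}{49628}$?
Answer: $\frac{60809113}{5607964} \approx 10.843$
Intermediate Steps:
$- \frac{23806}{-56 + 51 \left(-41\right)} - \frac{12143}{49628} = - \frac{23806}{-56 - 2091} - \frac{12143}{49628} = - \frac{23806}{-2147} - \frac{12143}{49628} = \left(-23806\right) \left(- \frac{1}{2147}\right) - \frac{12143}{49628} = \frac{23806}{2147} - \frac{12143}{49628} = \frac{60809113}{5607964}$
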